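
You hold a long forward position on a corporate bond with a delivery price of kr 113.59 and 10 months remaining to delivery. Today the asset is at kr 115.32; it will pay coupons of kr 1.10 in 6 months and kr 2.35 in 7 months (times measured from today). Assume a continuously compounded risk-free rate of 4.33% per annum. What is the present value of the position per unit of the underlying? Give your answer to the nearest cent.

PV(remaining coupons) I = 1.10·e^(−0.0433·6/12) + 2.35·e^(−0.0433·7/12) = 3.3678
Current forward F = (S − I)·e^(rT) = (115.32 − 3.3678)·e^(0.0433·10/12) = 111.9522 × 1.036742 = 116.0655
Value (long) = (F − K)·e^(−rT) = (116.0655 − 113.59) × 0.964560 = 2.3878
Value = kr 2.39

kr 2.39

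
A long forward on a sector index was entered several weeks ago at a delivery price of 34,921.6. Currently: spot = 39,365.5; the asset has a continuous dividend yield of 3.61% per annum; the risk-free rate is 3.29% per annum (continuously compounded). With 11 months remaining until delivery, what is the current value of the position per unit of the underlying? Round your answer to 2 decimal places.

4200.00

Current fair forward for the remaining 11 months: F = S·e^((r − q)·T), (r − q) = 0.0329 − 0.0361 = -0.0032
F = 39365.5 · e^(-0.0032 × 11/12) = 39365.5 × 0.99707096 = 39250.1969
Value of long forward = (F − K)·e^(−rT) = (39250.1969 − 34921.6) · e^(−0.0329·11/12)
= 4328.5969 × 0.97029189 = 4200.00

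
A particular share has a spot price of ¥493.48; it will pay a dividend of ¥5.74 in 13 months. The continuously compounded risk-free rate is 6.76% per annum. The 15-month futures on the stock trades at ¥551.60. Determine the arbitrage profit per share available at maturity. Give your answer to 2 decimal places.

¥20.41 per share

PV(dividends) I = 5.74·e^(−0.0676·13/12) = 5.3347
Fair futures F* = (S − I)·e^(rT) = (493.48 − 5.3347)·e^0.084500 = 488.1453 × 1.088173 = 531.1865
Market ¥551.60 > fair 531.1865: forward overpriced → cash-and-carry (borrow at r, buy the stock and collect the dividends, short the forward).
Profit at T = |F_mkt − F*| = |551.60 − 531.1865| = ¥20.41 per share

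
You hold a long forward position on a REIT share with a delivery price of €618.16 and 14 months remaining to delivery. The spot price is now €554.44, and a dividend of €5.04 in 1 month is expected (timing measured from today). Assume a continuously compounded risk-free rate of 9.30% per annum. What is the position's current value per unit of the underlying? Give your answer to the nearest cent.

PV(remaining dividends) I = 5.04·e^(−0.0930·1/12) = 5.0011
Current forward F = (S − I)·e^(rT) = (554.44 − 5.0011)·e^(0.0930·14/12) = 549.4389 × 1.114605 = 612.4073
Value (long) = (F − K)·e^(−rT) = (612.4073 − 618.16) × 0.897179 = -5.1612
Value = -€5.16

-€5.16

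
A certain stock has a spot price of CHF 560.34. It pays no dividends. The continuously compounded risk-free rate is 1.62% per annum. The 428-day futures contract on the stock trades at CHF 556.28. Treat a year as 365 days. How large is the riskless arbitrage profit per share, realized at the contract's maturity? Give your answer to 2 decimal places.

CHF 14.81 per share

Fair futures: F* = S·e^(carry·T), with carry = r = 0.0162
F* = 560.34 · e^(0.0162 × 428/365) = 560.34 · e^0.018996 = 560.34 × 1.019178 = CHF 571.0862
Market CHF 556.28 < fair CHF 571.0862: forward underpriced → reverse cash-and-carry (short spot, go long the forward).
At maturity, profit = |F_mkt − F*| = |556.28 − 571.0862| = CHF 14.81 per share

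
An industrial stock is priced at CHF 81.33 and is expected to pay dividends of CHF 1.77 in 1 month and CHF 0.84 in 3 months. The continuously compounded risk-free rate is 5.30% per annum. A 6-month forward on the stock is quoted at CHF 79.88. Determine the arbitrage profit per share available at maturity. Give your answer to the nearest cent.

CHF 0.97 per share

PV(dividends) I = 1.77·e^(−0.0530·1/12) + 0.84·e^(−0.0530·3/12) = 2.5911
Fair forward F* = (S − I)·e^(rT) = (81.33 − 2.5911)·e^0.026500 = 78.7389 × 1.026854 = 80.8534
Market CHF 79.88 < fair 80.8534: forward underpriced → reverse cash-and-carry (short the stock, invest proceeds at r, pay the dividends, go long the forward).
Profit at T = |F_mkt − F*| = |79.88 − 80.8534| = CHF 0.97 per share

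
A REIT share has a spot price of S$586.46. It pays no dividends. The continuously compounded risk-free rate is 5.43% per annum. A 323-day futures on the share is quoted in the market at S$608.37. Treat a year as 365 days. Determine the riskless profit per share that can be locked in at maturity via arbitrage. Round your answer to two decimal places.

Fair futures: F* = S·e^(carry·T), with carry = r = 0.0543
F* = 586.46 · e^(0.0543 × 323/365) = 586.46 · e^0.048052 = 586.46 × 1.049225 = S$615.3285
Market S$608.37 < fair S$615.3285: forward underpriced → reverse cash-and-carry (short spot, go long the forward).
At maturity, profit = |F_mkt − F*| = |608.37 − 615.3285| = S$6.96 per share

S$6.96 per share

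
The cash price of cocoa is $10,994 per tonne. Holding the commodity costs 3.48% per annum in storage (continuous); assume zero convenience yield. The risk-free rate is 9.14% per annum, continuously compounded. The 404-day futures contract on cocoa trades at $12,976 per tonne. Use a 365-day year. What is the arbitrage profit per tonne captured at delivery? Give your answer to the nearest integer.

$334 per tonne

Fair futures: F* = S·e^(carry·T), with carry = (r + u) = 0.0914 + 0.0348 = 0.1262
F* = 10994 · e^(0.1262 × 404/365) = 10994 · e^0.139684 = 10994 × 1.149910 = $12642.1105
Market $12976 > fair $12642.1105: forward overpriced → cash-and-carry (buy spot, short the forward).
At maturity, profit = |F_mkt − F*| = |12976 − 12642.1105| = $334 per tonne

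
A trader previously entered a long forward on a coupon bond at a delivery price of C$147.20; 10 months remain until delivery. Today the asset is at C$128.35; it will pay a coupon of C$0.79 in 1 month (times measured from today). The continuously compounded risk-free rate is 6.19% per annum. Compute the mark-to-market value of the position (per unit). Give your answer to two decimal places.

PV(remaining coupons) I = 0.79·e^(−0.0619·1/12) = 0.7859
Current forward F = (S − I)·e^(rT) = (128.35 − 0.7859)·e^(0.0619·10/12) = 127.5641 × 1.052937 = 134.3170
Value (long) = (F − K)·e^(−rT) = (134.3170 − 147.20) × 0.949725 = -12.2353
Value = -C$12.24

-C$12.24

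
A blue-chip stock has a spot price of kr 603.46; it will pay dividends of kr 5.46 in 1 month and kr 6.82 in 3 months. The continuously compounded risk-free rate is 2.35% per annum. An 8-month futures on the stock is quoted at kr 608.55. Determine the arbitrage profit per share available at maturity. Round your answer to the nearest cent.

PV(dividends) I = 5.46·e^(−0.0235·1/12) + 6.82·e^(−0.0235·3/12) = 12.2294
Fair futures F* = (S − I)·e^(rT) = (603.46 − 12.2294)·e^0.015667 = 591.2306 × 1.015790 = 600.5661
Market kr 608.55 > fair 600.5661: forward overpriced → cash-and-carry (borrow at r, buy the stock and collect the dividends, short the forward).
Profit at T = |F_mkt − F*| = |608.55 − 600.5661| = kr 7.98 per share

kr 7.98 per share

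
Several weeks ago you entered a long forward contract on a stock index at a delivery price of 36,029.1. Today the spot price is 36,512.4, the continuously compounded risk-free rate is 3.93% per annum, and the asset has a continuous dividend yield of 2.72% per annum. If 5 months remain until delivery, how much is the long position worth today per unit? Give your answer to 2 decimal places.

657.00

Current fair forward for the remaining 5 months: F = S·e^((r − q)·T), (r − q) = 0.0393 − 0.0272 = 0.0121
F = 36512.4 · e^(0.0121 × 5/12) = 36512.4 × 1.00505440 = 36696.9483
Value of long forward = (F − K)·e^(−rT) = (36696.9483 − 36029.1) · e^(−0.0393·5/12)
= 667.8483 × 0.98375834 = 657.00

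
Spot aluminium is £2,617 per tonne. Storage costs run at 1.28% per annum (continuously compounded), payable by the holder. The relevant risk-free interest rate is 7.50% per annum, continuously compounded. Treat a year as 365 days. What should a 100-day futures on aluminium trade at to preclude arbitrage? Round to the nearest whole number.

Net carry = r + u − y = 0.0750 + 0.0128 − 0.0000 = 0.0878
F = S·e^((r+u−y)T) = 2617 · e^(0.0878 × 100/365) = 2617 · e^0.024055
= 2617 × 1.024347 = £2,681 per tonne

£2,681 per tonne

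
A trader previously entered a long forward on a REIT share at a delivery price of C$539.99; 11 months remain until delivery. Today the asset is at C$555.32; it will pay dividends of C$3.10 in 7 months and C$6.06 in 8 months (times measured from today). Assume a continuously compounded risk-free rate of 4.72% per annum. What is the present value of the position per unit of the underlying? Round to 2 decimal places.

C$29.31

PV(remaining dividends) I = 3.10·e^(−0.0472·7/12) + 6.06·e^(−0.0472·8/12) = 8.8881
Current forward F = (S − I)·e^(rT) = (555.32 − 8.8881)·e^(0.0472·11/12) = 546.4319 × 1.044216 = 570.5929
Value (long) = (F − K)·e^(−rT) = (570.5929 − 539.99) × 0.957656 = 29.3071
Value = C$29.31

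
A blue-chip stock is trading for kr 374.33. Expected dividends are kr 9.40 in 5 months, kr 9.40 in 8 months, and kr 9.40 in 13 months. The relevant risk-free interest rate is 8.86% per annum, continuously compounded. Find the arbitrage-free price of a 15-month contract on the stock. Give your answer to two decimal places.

PV(dividends) I = 9.40·e^(−0.0886·5/12) + 9.40·e^(−0.0886·8/12) + 9.40·e^(−0.0886·13/12)
I = 9.0593 + 8.8609 + 8.5397 = 26.4599
F = (S − I)·e^(rT) = (374.33 − 26.4599) · e^(0.0886·15/12)
= 347.8701 · e^0.110750 = 347.8701 × 1.117116 = kr 388.61

kr 388.61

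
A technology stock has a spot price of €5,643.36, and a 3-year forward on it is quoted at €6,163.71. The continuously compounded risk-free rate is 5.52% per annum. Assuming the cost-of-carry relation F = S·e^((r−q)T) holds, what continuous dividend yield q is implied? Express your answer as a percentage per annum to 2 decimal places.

From F = S·e^((r−q)T): (r − q) = ln(F/S)/T
ln(6163.71/5643.36) = ln(1.092206) = 0.088200
(r − q) = 0.088200 / (3) = 0.029400
q = r − ln(F/S)/T = 0.0552 − 0.029400 = 0.025800
q = 2.58%

2.58%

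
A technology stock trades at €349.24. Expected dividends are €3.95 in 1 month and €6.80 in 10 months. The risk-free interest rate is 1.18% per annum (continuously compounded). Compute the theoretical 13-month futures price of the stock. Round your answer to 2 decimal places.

€342.92

PV(dividends) I = 3.95·e^(−0.0118·1/12) + 6.80·e^(−0.0118·10/12)
I = 3.9461 + 6.7335 = 10.6796
F = (S − I)·e^(rT) = (349.24 − 10.6796) · e^(0.0118·13/12)
= 338.5604 · e^0.012783 = 338.5604 × 1.012865 = €342.92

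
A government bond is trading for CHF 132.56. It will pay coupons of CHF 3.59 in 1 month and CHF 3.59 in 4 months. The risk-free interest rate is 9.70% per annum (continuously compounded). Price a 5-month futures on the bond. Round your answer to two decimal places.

PV(coupons) I = 3.59·e^(−0.0970·1/12) + 3.59·e^(−0.0970·4/12)
I = 3.5611 + 3.4758 = 7.0369
F = (S − I)·e^(rT) = (132.56 − 7.0369) · e^(0.0970·5/12)
= 125.5231 · e^0.040417 = 125.5231 × 1.041245 = CHF 130.70

CHF 130.70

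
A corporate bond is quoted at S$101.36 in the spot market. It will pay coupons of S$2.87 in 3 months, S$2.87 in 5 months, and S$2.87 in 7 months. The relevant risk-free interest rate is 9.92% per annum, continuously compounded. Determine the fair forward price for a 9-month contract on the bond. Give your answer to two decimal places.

PV(coupons) I = 2.87·e^(−0.0992·3/12) + 2.87·e^(−0.0992·5/12) + 2.87·e^(−0.0992·7/12)
I = 2.7997 + 2.7538 + 2.7086 = 8.2621
F = (S − I)·e^(rT) = (101.36 − 8.2621) · e^(0.0992·9/12)
= 93.0979 · e^0.074400 = 93.0979 × 1.077238 = S$100.29

S$100.29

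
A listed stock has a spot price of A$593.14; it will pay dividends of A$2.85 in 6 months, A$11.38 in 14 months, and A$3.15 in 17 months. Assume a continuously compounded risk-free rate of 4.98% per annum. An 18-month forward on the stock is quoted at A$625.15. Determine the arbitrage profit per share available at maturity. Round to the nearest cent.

A$3.73 per share

PV(dividends) I = 2.85·e^(−0.0498·6/12) + 11.38·e^(−0.0498·14/12) + 3.15·e^(−0.0498·17/12) = 16.4530
Fair forward F* = (S − I)·e^(rT) = (593.14 − 16.4530)·e^0.074700 = 576.6870 × 1.077561 = 621.4154
Market A$625.15 > fair 621.4154: forward overpriced → cash-and-carry (borrow at r, buy the stock and collect the dividends, short the forward).
Profit at T = |F_mkt − F*| = |625.15 − 621.4154| = A$3.73 per share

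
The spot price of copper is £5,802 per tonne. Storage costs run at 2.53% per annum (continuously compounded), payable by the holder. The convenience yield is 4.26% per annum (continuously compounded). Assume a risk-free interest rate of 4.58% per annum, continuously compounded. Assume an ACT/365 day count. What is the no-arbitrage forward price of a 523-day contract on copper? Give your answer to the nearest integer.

£6,044 per tonne

Net carry = r + u − y = 0.0458 + 0.0253 − 0.0426 = 0.0285
F = S·e^((r+u−y)T) = 5802 · e^(0.0285 × 523/365) = 5802 · e^0.040837
= 5802 × 1.041682 = £6,044 per tonne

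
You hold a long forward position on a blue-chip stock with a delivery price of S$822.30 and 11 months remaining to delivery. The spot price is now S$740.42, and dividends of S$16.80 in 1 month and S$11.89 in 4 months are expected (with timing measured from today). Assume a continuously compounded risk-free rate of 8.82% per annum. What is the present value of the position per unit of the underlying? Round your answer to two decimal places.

-S$46.24

PV(remaining dividends) I = 16.80·e^(−0.0882·1/12) + 11.89·e^(−0.0882·4/12) = 28.2225
Current forward F = (S − I)·e^(rT) = (740.42 − 28.2225)·e^(0.0882·11/12) = 712.1975 × 1.084208 = 772.1702
Value (long) = (F − K)·e^(−rT) = (772.1702 − 822.30) × 0.922332 = -46.2363
Value = -S$46.24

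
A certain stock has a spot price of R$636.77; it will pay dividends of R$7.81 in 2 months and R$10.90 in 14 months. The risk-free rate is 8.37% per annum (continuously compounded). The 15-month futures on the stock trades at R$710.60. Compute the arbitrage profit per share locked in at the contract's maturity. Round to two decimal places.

R$23.13 per share

PV(dividends) I = 7.81·e^(−0.0837·2/12) + 10.90·e^(−0.0837·14/12) = 17.5877
Fair futures F* = (S − I)·e^(rT) = (636.77 − 17.5877)·e^0.104625 = 619.1823 × 1.110294 = 687.4744
Market R$710.60 > fair 687.4744: forward overpriced → cash-and-carry (borrow at r, buy the stock and collect the dividends, short the forward).
Profit at T = |F_mkt − F*| = |710.60 − 687.4744| = R$23.13 per share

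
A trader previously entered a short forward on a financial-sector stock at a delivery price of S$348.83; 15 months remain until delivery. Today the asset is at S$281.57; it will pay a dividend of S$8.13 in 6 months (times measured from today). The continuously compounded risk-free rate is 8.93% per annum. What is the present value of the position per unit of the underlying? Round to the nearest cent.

PV(remaining dividends) I = 8.13·e^(−0.0893·6/12) = 7.7750
Current forward F = (S − I)·e^(rT) = (281.57 − 7.7750)·e^(0.0893·15/12) = 273.7950 × 1.118093 = 306.1283
Value (long) = (F − K)·e^(−rT) = (306.1283 − 348.83) × 0.894380 = -38.1915
Short position value = −(long value) = S$38.19

S$38.19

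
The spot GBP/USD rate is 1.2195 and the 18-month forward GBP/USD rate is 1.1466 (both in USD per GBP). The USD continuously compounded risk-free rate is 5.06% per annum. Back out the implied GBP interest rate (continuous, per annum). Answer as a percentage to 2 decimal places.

9.17%

F = S·e^((r_USD − r_GBP)T) ⇒ r_GBP = r_USD − ln(F/S)/T
ln(1.1466/1.2195) = -0.061640; /(18/12) = -0.041093
r_GBP = 0.0506 + 0.041093 = 0.091693
r_GBP = 9.17%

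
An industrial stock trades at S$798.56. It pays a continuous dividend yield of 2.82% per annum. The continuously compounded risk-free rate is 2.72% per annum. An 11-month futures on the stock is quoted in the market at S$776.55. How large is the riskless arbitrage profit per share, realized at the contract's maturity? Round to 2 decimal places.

Fair futures: F* = S·e^(carry·T), with carry = (r − q) = 0.0272 − 0.0282 = -0.0010
F* = 798.56 · e^(-0.0010 × 11/12) = 798.56 · e^-0.000917 = 798.56 × 0.999083 = S$797.8277
Market S$776.55 < fair S$797.8277: forward underpriced → reverse cash-and-carry (short spot, go long the forward).
At maturity, profit = |F_mkt − F*| = |776.55 − 797.8277| = S$21.28 per share

S$21.28 per share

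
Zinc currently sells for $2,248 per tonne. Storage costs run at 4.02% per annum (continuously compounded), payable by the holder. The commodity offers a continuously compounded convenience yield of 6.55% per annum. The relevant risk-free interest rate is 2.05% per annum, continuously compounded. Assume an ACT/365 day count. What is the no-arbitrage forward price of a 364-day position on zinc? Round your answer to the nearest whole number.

Net carry = r + u − y = 0.0205 + 0.0402 − 0.0655 = -0.0048
F = S·e^((r+u−y)T) = 2248 · e^(-0.0048 × 364/365) = 2248 · e^-0.004787
= 2248 × 0.995224 = $2,237 per tonne

$2,237 per tonne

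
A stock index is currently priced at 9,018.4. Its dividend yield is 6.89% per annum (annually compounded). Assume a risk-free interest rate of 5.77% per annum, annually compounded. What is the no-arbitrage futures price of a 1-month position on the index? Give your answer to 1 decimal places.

F = S · (1+r)^T / (1+q)^T
= 9018.4 × 1.004686 / 1.005568 = 9018.4 × 0.999123
F = 9,010.5

9,010.5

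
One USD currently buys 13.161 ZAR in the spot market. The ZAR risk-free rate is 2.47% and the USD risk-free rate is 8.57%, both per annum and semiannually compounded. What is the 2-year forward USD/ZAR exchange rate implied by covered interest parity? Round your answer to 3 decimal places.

By covered interest parity, F = S · (1+r_ZAR/2)^(2T) / (1+r_USD/2)^(2T)
= 13.161 × 1.050323 / 1.182735 = 13.161 × 0.888046
F = 11.688 ZAR per USD

11.688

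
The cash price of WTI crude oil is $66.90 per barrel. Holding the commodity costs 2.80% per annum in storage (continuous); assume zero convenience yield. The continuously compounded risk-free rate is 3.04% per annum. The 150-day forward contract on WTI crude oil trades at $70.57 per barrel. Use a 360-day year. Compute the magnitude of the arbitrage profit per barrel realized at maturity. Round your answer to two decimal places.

$2.02 per barrel

Fair forward: F* = S·e^(carry·T), with carry = (r + u) = 0.0304 + 0.0280 = 0.0584
F* = 66.90 · e^(0.0584 × 150/360) = 66.90 · e^0.024333 = 66.90 × 1.024631 = $68.5478
Market $70.57 > fair $68.5478: forward overpriced → cash-and-carry (buy spot, short the forward).
At maturity, profit = |F_mkt − F*| = |70.57 − 68.5478| = $2.02 per barrel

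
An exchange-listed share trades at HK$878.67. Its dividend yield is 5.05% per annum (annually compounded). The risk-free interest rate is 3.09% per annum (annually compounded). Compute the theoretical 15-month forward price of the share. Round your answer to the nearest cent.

F = S · (1+r)^T / (1+q)^T
= 878.67 × 1.038773 / 1.063519 = 878.67 × 0.976732
F = HK$858.23

HK$858.23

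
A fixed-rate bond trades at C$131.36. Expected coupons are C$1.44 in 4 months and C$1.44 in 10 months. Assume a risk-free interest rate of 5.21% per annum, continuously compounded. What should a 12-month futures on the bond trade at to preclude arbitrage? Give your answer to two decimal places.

PV(coupons) I = 1.44·e^(−0.0521·4/12) + 1.44·e^(−0.0521·10/12)
I = 1.4152 + 1.3788 = 2.7940
F = (S − I)·e^(rT) = (131.36 − 2.7940) · e^(0.0521·12/12)
= 128.5660 · e^0.052100 = 128.5660 × 1.053481 = C$135.44

C$135.44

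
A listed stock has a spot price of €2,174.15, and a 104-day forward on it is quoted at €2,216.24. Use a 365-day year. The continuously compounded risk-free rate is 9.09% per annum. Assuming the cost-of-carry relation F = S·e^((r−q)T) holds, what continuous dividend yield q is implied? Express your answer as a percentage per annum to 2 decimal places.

2.36%

From F = S·e^((r−q)T): (r − q) = ln(F/S)/T
ln(2216.24/2174.15) = ln(1.019359) = 0.019174
(r − q) = 0.019174 / (104/365) = 0.067293
q = r − ln(F/S)/T = 0.0909 − 0.067293 = 0.023607
q = 2.36%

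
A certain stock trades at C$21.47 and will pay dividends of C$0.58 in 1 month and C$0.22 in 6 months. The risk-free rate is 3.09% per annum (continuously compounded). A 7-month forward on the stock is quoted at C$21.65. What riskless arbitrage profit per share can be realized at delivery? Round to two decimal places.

C$0.60 per share

PV(dividends) I = 0.58·e^(−0.0309·1/12) + 0.22·e^(−0.0309·6/12) = 0.7951
Fair forward F* = (S − I)·e^(rT) = (21.47 − 0.7951)·e^0.018025 = 20.6749 × 1.018188 = 21.0509
Market C$21.65 > fair 21.0509: forward overpriced → cash-and-carry (borrow at r, buy the stock and collect the dividends, short the forward).
Profit at T = |F_mkt − F*| = |21.65 − 21.0509| = C$0.60 per share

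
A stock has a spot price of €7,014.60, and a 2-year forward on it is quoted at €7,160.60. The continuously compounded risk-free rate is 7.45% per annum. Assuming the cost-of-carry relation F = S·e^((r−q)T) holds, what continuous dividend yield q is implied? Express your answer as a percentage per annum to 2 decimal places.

From F = S·e^((r−q)T): (r − q) = ln(F/S)/T
ln(7160.60/7014.60) = ln(1.020814) = 0.020600
(r − q) = 0.020600 / (2) = 0.010300
q = r − ln(F/S)/T = 0.0745 − 0.010300 = 0.064200
q = 6.42%

6.42%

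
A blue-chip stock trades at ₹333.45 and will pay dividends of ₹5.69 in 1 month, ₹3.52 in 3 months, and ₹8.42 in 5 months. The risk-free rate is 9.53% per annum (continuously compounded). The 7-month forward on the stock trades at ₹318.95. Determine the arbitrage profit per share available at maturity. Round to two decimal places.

PV(dividends) I = 5.69·e^(−0.0953·1/12) + 3.52·e^(−0.0953·3/12) + 8.42·e^(−0.0953·5/12) = 17.1743
Fair forward F* = (S − I)·e^(rT) = (333.45 − 17.1743)·e^0.055592 = 316.2757 × 1.057166 = 334.3559
Market ₹318.95 < fair 334.3559: forward underpriced → reverse cash-and-carry (short the stock, invest proceeds at r, pay the dividends, go long the forward).
Profit at T = |F_mkt − F*| = |318.95 − 334.3559| = ₹15.41 per share

₹15.41 per share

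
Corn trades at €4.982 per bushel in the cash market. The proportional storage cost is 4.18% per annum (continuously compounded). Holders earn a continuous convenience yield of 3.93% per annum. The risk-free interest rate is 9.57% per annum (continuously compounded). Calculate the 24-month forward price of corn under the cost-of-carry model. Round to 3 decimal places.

Net carry = r + u − y = 0.0957 + 0.0418 − 0.0393 = 0.0982
F = S·e^((r+u−y)T) = 4.982 · e^(0.0982 × 24/12) = 4.982 · e^0.196400
= 4.982 × 1.217014 = €6.063 per bushel

€6.063 per bushel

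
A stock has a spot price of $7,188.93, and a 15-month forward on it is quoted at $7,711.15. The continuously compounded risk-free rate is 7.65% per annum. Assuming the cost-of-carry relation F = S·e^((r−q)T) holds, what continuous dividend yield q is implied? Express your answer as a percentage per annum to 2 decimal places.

From F = S·e^((r−q)T): (r − q) = ln(F/S)/T
ln(7711.15/7188.93) = ln(1.072642) = 0.070125
(r − q) = 0.070125 / (15/12) = 0.056100
q = r − ln(F/S)/T = 0.0765 − 0.056100 = 0.020400
q = 2.04%

2.04%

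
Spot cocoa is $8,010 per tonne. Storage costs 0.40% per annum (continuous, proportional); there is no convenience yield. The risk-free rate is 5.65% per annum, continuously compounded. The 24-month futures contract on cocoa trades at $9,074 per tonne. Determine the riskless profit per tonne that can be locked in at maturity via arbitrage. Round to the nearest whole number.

Fair futures: F* = S·e^(carry·T), with carry = (r + u) = 0.0565 + 0.0040 = 0.0605
F* = 8010 · e^(0.0605 × 24/12) = 8010 · e^0.121000 = 8010 × 1.128625 = $9040.2862
Market $9074 > fair $9040.2862: forward overpriced → cash-and-carry (buy spot, short the forward).
At maturity, profit = |F_mkt − F*| = |9074 − 9040.2862| = $34 per tonne

$34 per tonne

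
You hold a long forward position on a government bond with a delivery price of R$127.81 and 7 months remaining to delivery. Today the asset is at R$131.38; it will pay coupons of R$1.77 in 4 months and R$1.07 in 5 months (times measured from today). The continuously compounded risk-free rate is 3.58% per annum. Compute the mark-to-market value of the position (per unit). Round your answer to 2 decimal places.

PV(remaining coupons) I = 1.77·e^(−0.0358·4/12) + 1.07·e^(−0.0358·5/12) = 2.8032
Current forward F = (S − I)·e^(rT) = (131.38 − 2.8032)·e^(0.0358·7/12) = 128.5768 × 1.021103 = 131.2902
Value (long) = (F − K)·e^(−rT) = (131.2902 − 127.81) × 0.979333 = 3.4083
Value = R$3.41

R$3.41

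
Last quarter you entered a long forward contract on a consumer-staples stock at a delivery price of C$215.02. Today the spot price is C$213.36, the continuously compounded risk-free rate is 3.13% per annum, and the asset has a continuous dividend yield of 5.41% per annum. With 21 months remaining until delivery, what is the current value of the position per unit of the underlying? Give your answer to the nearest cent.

Current fair forward for the remaining 21 months: F = S·e^((r − q)·T), (r − q) = 0.0313 − 0.0541 = -0.0228
F = 213.36 · e^(-0.0228 × 21/12) = 213.36 × 0.960886 = 205.0146
Value of long forward = (F − K)·e^(−rT) = (205.0146 − 215.02) · e^(−0.0313·21/12)
= -10.0054 × 0.946698 = -9.47

-C$9.47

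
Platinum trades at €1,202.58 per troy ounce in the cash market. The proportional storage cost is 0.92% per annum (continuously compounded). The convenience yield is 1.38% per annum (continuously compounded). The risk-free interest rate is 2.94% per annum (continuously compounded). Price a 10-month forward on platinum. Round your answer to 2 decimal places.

€1,227.69 per troy ounce

Net carry = r + u − y = 0.0294 + 0.0092 − 0.0138 = 0.0248
F = S·e^((r+u−y)T) = 1202.58 · e^(0.0248 × 10/12) = 1202.58 · e^0.02066667
= 1202.58 × 1.02088170 = €1,227.69 per troy ounce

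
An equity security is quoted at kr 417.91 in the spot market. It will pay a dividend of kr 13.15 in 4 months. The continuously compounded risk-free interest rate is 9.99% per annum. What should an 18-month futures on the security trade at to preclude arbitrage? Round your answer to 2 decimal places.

kr 470.69

PV(dividends) I = 13.15·e^(−0.0999·4/12)
I = 12.7193
F = (S − I)·e^(rT) = (417.91 − 12.7193) · e^(0.0999·18/12)
= 405.1907 · e^0.149850 = 405.1907 × 1.161660 = kr 470.69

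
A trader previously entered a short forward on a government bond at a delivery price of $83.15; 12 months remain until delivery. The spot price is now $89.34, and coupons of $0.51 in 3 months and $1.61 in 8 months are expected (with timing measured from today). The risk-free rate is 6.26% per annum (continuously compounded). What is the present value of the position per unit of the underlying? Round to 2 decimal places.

PV(remaining coupons) I = 0.51·e^(−0.0626·3/12) + 1.61·e^(−0.0626·8/12) = 2.0463
Current forward F = (S − I)·e^(rT) = (89.34 − 2.0463)·e^(0.0626·12/12) = 87.2937 × 1.064601 = 92.9330
Value (long) = (F − K)·e^(−rT) = (92.9330 − 83.15) × 0.939319 = 9.1894
Short position value = −(long value) = -$9.19

-$9.19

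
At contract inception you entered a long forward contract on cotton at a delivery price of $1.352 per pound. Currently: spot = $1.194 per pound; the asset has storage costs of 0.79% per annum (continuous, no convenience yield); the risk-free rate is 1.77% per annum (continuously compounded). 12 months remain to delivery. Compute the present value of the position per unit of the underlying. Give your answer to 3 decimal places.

Current fair forward for the remaining 12 months: F = S·e^((r + u)·T), (r + u) = 0.0177 + 0.0079 = 0.0256
F = 1.194 · e^(0.0256 × 12/12) = 1.194 × 1.025930 = 1.2250
Value of long forward = (F − K)·e^(−rT) = (1.2250 − 1.352) · e^(−0.0177·12/12)
= -0.1270 × 0.982456 = -0.125

-$0.125 per pound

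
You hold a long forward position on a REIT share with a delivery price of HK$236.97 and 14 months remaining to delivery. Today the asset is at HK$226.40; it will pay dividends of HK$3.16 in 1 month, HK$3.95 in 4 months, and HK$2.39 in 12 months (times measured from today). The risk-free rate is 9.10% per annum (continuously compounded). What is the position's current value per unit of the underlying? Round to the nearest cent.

HK$4.15

PV(remaining dividends) I = 3.16·e^(−0.0910·1/12) + 3.95·e^(−0.0910·4/12) + 2.39·e^(−0.0910·12/12) = 9.1502
Current forward F = (S − I)·e^(rT) = (226.40 − 9.1502)·e^(0.0910·14/12) = 217.2498 × 1.112007 = 241.5833
Value (long) = (F − K)·e^(−rT) = (241.5833 − 236.97) × 0.899275 = 4.1486
Value = HK$4.15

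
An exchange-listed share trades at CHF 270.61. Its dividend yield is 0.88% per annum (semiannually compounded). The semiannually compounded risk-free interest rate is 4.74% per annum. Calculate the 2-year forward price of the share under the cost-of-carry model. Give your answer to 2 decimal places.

CHF 292.02

F = S · (1+r/2)^(2T) / (1+q/2)^(2T)
= 270.61 × 1.098224 / 1.017717 = 270.61 × 1.079105
F = CHF 292.02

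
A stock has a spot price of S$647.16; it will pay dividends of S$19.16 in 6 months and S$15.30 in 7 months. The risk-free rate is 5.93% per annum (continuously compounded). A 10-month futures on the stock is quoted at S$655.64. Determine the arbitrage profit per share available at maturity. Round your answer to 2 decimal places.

PV(dividends) I = 19.16·e^(−0.0593·6/12) + 15.30·e^(−0.0593·7/12) = 33.3800
Fair futures F* = (S − I)·e^(rT) = (647.16 − 33.3800)·e^0.049417 = 613.7800 × 1.050658 = 644.8729
Market S$655.64 > fair 644.8729: forward overpriced → cash-and-carry (borrow at r, buy the stock and collect the dividends, short the forward).
Profit at T = |F_mkt − F*| = |655.64 − 644.8729| = S$10.77 per share

S$10.77 per share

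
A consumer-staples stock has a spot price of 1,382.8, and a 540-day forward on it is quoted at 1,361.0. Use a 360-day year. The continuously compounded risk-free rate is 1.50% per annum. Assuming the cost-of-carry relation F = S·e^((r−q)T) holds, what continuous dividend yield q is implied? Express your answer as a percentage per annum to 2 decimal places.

2.56%

From F = S·e^((r−q)T): (r − q) = ln(F/S)/T
ln(1361.0/1382.8) = ln(0.984235) = -0.015891
(r − q) = -0.015891 / (540/360) = -0.010594
q = r − ln(F/S)/T = 0.0150 + 0.010594 = 0.025594
q = 2.56%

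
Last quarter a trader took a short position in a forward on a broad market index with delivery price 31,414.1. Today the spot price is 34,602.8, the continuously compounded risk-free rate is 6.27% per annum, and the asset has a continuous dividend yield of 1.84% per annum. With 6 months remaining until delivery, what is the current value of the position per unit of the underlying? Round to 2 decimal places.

Current fair forward for the remaining 6 months: F = S·e^((r − q)·T), (r − q) = 0.0627 − 0.0184 = 0.0443
F = 34602.8 · e^(0.0443 × 6/12) = 34602.8 × 1.02239713 = 35377.8034
Value of long forward = (F − K)·e^(−rT) = (35377.8034 − 31414.1) · e^(−0.0627·6/12)
= 3963.7034 × 0.96913632 = 3841.37
Short position value = −(long value) = -3841.37

-3841.37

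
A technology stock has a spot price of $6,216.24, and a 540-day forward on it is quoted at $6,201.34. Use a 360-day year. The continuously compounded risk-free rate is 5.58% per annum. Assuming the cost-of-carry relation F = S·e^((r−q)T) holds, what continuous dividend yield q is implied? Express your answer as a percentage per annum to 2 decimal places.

5.74%

From F = S·e^((r−q)T): (r − q) = ln(F/S)/T
ln(6201.34/6216.24) = ln(0.997603) = -0.002400
(r − q) = -0.002400 / (540/360) = -0.001600
q = r − ln(F/S)/T = 0.0558 + 0.001600 = 0.057400
q = 5.74%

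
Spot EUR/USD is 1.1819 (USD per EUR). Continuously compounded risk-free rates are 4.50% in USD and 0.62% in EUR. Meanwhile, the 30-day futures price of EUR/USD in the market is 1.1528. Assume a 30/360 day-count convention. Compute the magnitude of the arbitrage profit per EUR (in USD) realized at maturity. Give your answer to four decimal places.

0.0329 per EUR (in USD)

Fair futures: F* = S·e^(carry·T), with carry = (r_USD − r_EUR) = 0.0450 − 0.0062 = 0.0388
F* = 1.1819 · e^(0.0388 × 30/360) = 1.1819 · e^0.003233 = 1.1819 × 1.003238 = 1.1857
Market 1.1528 < fair 1.1857: forward underpriced → reverse cash-and-carry (short spot, go long the forward).
At maturity, profit = |F_mkt − F*| = |1.1528 − 1.1857| = 0.0329 per EUR (in USD)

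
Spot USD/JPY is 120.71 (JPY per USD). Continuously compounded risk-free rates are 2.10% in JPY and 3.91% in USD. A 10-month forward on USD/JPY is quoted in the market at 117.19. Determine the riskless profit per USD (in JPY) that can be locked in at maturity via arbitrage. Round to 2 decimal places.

Fair forward: F* = S·e^(carry·T), with carry = (r_JPY − r_USD) = 0.0210 − 0.0391 = -0.0181
F* = 120.71 · e^(-0.0181 × 10/12) = 120.71 · e^-0.015083 = 120.71 × 0.985030 = 118.9030
Market 117.19 < fair 118.9030: forward underpriced → reverse cash-and-carry (short spot, go long the forward).
At maturity, profit = |F_mkt − F*| = |117.19 − 118.9030| = 1.71 per USD (in JPY)

1.71 per USD (in JPY)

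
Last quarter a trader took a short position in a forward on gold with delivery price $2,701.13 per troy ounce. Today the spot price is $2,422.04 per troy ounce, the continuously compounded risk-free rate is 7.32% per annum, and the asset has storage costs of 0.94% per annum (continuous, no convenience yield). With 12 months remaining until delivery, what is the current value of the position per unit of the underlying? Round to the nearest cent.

$65.56 per troy ounce

Current fair forward for the remaining 12 months: F = S·e^((r + u)·T), (r + u) = 0.0732 + 0.0094 = 0.0826
F = 2422.04 · e^(0.0826 × 12/12) = 2422.04 × 1.08610728 = 2630.5953
Value of long forward = (F − K)·e^(−rT) = (2630.5953 − 2701.13) · e^(−0.0732·12/12)
= -70.5347 × 0.92941493 = -65.56
Short position value = −(long value) = $65.56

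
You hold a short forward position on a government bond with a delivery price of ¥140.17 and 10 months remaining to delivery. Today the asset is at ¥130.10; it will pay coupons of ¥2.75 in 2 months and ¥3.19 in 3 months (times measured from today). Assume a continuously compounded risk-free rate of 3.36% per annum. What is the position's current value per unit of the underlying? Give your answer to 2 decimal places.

¥12.10

PV(remaining coupons) I = 2.75·e^(−0.0336·2/12) + 3.19·e^(−0.0336·3/12) = 5.8980
Current forward F = (S − I)·e^(rT) = (130.10 − 5.8980)·e^(0.0336·10/12) = 124.2020 × 1.028396 = 127.7288
Value (long) = (F − K)·e^(−rT) = (127.7288 − 140.17) × 0.972388 = -12.0977
Short position value = −(long value) = ¥12.10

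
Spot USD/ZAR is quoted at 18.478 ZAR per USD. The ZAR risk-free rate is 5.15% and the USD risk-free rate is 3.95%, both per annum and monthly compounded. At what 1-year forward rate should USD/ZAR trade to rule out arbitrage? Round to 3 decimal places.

By covered interest parity, F = S · (1+r_ZAR/12)^(12T) / (1+r_USD/12)^(12T)
= 18.478 × 1.052733 / 1.040223 = 18.478 × 1.012026
F = 18.700 ZAR per USD

18.700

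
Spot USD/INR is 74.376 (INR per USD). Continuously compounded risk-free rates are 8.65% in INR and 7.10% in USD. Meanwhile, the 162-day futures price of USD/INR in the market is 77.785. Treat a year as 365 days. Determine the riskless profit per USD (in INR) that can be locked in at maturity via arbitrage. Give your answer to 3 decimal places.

Fair futures: F* = S·e^(carry·T), with carry = (r_INR − r_USD) = 0.0865 − 0.0710 = 0.0155
F* = 74.376 · e^(0.0155 × 162/365) = 74.376 · e^0.006879 = 74.376 × 1.006903 = 74.8894
Market 77.785 > fair 74.8894: forward overpriced → cash-and-carry (buy spot, short the forward).
At maturity, profit = |F_mkt − F*| = |77.785 − 74.8894| = 2.896 per USD (in INR)

2.896 per USD (in INR)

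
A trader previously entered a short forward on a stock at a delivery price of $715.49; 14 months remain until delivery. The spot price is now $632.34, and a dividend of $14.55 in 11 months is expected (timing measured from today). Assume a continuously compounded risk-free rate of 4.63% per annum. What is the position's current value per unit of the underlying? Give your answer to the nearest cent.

PV(remaining dividends) I = 14.55·e^(−0.0463·11/12) = 13.9454
Current forward F = (S − I)·e^(rT) = (632.34 − 13.9454)·e^(0.0463·14/12) = 618.3946 × 1.055502 = 652.7167
Value (long) = (F − K)·e^(−rT) = (652.7167 − 715.49) × 0.947416 = -59.4724
Short position value = −(long value) = $59.47

$59.47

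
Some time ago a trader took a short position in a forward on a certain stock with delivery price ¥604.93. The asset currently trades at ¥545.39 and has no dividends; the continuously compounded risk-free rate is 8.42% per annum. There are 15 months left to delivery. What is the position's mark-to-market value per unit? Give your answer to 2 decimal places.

-¥0.89

Current fair forward for the remaining 15 months: F = S·e^(r·T), r = 0.0842
F = 545.39 · e^(0.0842 × 15/12) = 545.39 × 1.110988 = 605.9217
Value of long forward = (F − K)·e^(−rT) = (605.9217 − 604.93) · e^(−0.0842·15/12)
= 0.9917 × 0.900099 = 0.89
Short position value = −(long value) = -¥0.89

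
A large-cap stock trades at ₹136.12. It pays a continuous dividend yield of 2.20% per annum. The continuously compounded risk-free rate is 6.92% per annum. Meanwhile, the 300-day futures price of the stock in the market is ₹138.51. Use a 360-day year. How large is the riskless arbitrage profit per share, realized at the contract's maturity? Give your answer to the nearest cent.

₹3.07 per share

Fair futures: F* = S·e^(carry·T), with carry = (r − q) = 0.0692 − 0.0220 = 0.0472
F* = 136.12 · e^(0.0472 × 300/360) = 136.12 · e^0.039333 = 136.12 × 1.040117 = ₹141.5807
Market ₹138.51 < fair ₹141.5807: forward underpriced → reverse cash-and-carry (short spot, go long the forward).
At maturity, profit = |F_mkt − F*| = |138.51 − 141.5807| = ₹3.07 per share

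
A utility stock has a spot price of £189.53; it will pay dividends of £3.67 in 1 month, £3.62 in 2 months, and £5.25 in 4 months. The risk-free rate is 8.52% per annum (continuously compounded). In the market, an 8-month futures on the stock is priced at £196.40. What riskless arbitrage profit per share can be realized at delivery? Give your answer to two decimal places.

£8.83 per share

PV(dividends) I = 3.67·e^(−0.0852·1/12) + 3.62·e^(−0.0852·2/12) + 5.25·e^(−0.0852·4/12) = 12.3160
Fair futures F* = (S − I)·e^(rT) = (189.53 − 12.3160)·e^0.056800 = 177.2140 × 1.058444 = 187.5711
Market £196.40 > fair 187.5711: forward overpriced → cash-and-carry (borrow at r, buy the stock and collect the dividends, short the forward).
Profit at T = |F_mkt − F*| = |196.40 − 187.5711| = £8.83 per share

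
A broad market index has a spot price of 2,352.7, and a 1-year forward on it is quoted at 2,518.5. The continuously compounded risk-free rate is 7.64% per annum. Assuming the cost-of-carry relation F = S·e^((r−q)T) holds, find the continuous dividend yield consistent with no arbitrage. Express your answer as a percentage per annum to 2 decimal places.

From F = S·e^((r−q)T): (r − q) = ln(F/S)/T
ln(2518.5/2352.7) = ln(1.070472) = 0.068100
(r − q) = 0.068100 / (12/12) = 0.068100
q = r − ln(F/S)/T = 0.0764 − 0.068100 = 0.008300
q = 0.83%

0.83%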